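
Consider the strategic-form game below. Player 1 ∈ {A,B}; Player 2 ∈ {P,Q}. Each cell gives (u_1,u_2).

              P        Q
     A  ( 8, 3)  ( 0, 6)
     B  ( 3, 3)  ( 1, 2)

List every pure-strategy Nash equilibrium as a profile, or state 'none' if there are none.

PSNE: ∅

(A,P): not NE [P2→Q gives 6>3]
(A,Q): not NE [P1→B gives 1>0]
(B,P): not NE [P1→A gives 8>3]
(B,Q): not NE [P2→P gives 3>2]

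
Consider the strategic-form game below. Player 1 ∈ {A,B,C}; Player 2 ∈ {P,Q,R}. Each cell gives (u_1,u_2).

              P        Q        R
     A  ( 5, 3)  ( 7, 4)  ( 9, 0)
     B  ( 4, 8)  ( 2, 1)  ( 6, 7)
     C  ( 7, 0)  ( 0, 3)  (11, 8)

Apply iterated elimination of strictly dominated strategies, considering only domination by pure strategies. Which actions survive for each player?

P1 drop B (A beats it: P:5>4 Q:7>2 R:9>6)
P2 drop P (Q beats it: A:4>3 C:3>0)
P1→{A,C} P2→{Q,R}

IESDS → P1:{A,C} P2:{Q,R}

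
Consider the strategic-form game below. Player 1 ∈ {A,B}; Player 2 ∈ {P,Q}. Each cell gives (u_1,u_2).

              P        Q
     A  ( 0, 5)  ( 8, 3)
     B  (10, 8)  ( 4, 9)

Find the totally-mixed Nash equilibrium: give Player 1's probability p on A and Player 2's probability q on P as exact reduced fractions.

(p,q) = (1/3, 2/7)

P1 indiff ⇒ q·0+(1-q)·8 = q·10+(1-q)·4 ⇒ q(-10) = (1-q)(-4) ⇒ q = 2/7
P2 indiff ⇒ p·5+(1-p)·8 = p·3+(1-p)·9 ⇒ p(2) = (1-p)(1) ⇒ p = 1/3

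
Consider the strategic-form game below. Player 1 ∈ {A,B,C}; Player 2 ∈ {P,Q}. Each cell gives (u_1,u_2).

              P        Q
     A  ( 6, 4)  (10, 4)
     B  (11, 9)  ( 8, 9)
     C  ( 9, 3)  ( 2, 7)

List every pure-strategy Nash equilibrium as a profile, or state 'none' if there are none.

PSNE = {(A,Q), (B,P)}

(A,P): not NE [P1→B gives 11>6]
(A,Q): NE
(B,P): NE
(B,Q): not NE [P1→A gives 10>8]
(C,P): not NE [P1→B gives 11>9; P2→Q gives 7>3]
(C,Q): not NE [P1→A gives 10>2]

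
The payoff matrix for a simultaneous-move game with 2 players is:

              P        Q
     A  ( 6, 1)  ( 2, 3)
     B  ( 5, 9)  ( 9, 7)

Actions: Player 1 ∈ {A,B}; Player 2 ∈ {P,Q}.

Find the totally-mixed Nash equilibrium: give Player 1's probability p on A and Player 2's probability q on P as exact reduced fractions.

P1 indiff ⇒ q·6+(1-q)·2 = q·5+(1-q)·9 ⇒ q(1) = (1-q)(7) ⇒ q = 7/8
P2 indiff ⇒ p·1+(1-p)·9 = p·3+(1-p)·7 ⇒ p(-2) = (1-p)(-2) ⇒ p = 1/2

P1 mixes 1/2 on A; P2 mixes 7/8 on P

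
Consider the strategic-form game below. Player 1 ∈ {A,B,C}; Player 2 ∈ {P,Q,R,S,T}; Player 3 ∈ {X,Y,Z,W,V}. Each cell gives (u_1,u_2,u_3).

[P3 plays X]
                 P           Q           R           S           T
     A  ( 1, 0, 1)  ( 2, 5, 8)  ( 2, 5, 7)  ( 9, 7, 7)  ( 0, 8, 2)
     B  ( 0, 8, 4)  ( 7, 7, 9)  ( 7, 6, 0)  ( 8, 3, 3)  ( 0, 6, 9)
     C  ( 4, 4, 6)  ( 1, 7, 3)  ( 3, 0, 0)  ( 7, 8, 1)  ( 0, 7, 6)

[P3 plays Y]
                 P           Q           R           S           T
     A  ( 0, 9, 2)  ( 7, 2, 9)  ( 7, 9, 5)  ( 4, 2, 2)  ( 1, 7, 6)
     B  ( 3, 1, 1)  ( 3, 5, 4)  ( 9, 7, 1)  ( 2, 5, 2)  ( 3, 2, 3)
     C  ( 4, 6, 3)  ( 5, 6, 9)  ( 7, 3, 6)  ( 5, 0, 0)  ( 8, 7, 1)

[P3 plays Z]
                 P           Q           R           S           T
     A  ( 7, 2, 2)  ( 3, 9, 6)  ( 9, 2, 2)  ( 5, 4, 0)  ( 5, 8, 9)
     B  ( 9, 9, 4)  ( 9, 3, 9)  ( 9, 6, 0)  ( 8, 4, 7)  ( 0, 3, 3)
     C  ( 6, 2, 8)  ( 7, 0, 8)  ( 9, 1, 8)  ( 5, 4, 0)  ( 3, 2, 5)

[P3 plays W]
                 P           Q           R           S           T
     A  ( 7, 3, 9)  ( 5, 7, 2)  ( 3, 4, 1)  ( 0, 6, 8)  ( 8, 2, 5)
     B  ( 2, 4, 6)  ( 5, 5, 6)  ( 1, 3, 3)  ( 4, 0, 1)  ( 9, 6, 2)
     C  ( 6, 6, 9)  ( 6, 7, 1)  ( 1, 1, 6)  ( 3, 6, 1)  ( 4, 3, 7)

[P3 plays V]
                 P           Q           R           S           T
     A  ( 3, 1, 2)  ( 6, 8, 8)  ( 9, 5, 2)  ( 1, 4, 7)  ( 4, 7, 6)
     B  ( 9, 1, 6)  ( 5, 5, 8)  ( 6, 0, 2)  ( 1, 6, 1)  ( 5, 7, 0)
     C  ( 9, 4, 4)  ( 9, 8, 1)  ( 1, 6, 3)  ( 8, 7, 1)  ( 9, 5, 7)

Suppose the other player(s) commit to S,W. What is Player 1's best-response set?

P1 best: {B}

u_1(A vs S,W) = 0
u_1(B vs S,W) = 4
u_1(C vs S,W) = 3
max payoff 4 at {B}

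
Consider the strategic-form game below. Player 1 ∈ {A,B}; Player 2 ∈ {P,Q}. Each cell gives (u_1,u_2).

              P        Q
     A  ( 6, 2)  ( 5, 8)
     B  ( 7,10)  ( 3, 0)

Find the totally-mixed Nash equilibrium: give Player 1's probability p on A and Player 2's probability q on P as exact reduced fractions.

P1 indiff ⇒ q·6+(1-q)·5 = q·7+(1-q)·3 ⇒ q(-1) = (1-q)(-2) ⇒ q = 2/3
P2 indiff ⇒ p·2+(1-p)·10 = p·8+(1-p)·0 ⇒ p(-6) = (1-p)(-10) ⇒ p = 5/8

P1 mixes 5/8 on A; P2 mixes 2/3 on P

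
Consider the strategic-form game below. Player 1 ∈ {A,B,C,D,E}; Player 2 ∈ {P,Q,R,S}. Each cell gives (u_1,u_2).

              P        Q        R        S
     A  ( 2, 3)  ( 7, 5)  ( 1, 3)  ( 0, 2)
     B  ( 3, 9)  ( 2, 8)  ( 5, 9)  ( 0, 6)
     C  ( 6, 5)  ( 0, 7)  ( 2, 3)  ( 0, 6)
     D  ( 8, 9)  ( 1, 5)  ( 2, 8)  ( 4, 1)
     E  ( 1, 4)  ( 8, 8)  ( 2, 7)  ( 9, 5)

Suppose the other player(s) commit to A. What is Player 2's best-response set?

P2 best: {Q}

u_2(P vs A) = 3
u_2(Q vs A) = 5
u_2(R vs A) = 3
u_2(S vs A) = 2
max payoff 5 at {Q}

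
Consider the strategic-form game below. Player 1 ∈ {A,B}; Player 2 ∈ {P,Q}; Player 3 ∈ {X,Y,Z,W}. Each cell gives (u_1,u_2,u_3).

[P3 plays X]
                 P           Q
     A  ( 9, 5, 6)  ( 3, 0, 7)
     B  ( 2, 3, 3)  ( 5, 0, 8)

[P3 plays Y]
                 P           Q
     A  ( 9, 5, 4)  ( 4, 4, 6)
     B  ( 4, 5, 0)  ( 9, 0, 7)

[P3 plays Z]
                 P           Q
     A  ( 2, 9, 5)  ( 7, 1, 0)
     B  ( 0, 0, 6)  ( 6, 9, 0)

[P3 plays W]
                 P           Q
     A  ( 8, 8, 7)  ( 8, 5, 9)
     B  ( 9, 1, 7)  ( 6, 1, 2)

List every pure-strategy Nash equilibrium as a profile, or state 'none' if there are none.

(A,P,X): not NE [P3→W gives 7>6]
(A,P,Y): not NE [P3→W gives 7>4]
(A,P,Z): not NE [P3→W gives 7>5]
(A,P,W): not NE [P1→B gives 9>8]
(A,Q,X): not NE [P1→B gives 5>3; P2→P gives 5>0; P3→W gives 9>7]
(A,Q,Y): not NE [P1→B gives 9>4; P2→P gives 5>4; P3→W gives 9>6]
(A,Q,Z): not NE [P2→P gives 9>1; P3→W gives 9>0]
(A,Q,W): not NE [P2→P gives 8>5]
(B,P,X): not NE [P1→A gives 9>2; P3→W gives 7>3]
(B,P,Y): not NE [P1→A gives 9>4; P3→W gives 7>0]
(B,P,Z): not NE [P1→A gives 2>0; P2→Q gives 9>0; P3→W gives 7>6]
(B,P,W): NE
(B,Q,X): not NE [P2→P gives 3>0]
(B,Q,Y): not NE [P2→P gives 5>0; P3→X gives 8>7]
(B,Q,Z): not NE [P1→A gives 7>6; P3→X gives 8>0]
(B,Q,W): not NE [P1→A gives 8>6; P3→X gives 8>2]

NE set: (B,P,W)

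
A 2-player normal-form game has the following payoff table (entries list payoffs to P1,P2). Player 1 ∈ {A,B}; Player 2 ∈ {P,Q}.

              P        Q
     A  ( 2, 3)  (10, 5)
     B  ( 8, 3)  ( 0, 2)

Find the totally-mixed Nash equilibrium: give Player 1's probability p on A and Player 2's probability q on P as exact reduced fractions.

P1 mixes 1/3 on A; P2 mixes 5/8 on P

P1 indiff ⇒ q·2+(1-q)·10 = q·8+(1-q)·0 ⇒ q(-6) = (1-q)(-10) ⇒ q = 5/8
P2 indiff ⇒ p·3+(1-p)·3 = p·5+(1-p)·2 ⇒ p(-2) = (1-p)(-1) ⇒ p = 1/3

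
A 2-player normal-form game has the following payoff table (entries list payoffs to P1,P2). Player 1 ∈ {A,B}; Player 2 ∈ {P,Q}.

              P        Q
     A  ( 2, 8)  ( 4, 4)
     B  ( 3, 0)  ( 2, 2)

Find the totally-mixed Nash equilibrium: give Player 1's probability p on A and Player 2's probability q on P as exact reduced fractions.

P1 mixes 1/3 on A; P2 mixes 2/3 on P

P1 indiff ⇒ q·2+(1-q)·4 = q·3+(1-q)·2 ⇒ q(-1) = (1-q)(-2) ⇒ q = 2/3
P2 indiff ⇒ p·8+(1-p)·0 = p·4+(1-p)·2 ⇒ p(4) = (1-p)(2) ⇒ p = 1/3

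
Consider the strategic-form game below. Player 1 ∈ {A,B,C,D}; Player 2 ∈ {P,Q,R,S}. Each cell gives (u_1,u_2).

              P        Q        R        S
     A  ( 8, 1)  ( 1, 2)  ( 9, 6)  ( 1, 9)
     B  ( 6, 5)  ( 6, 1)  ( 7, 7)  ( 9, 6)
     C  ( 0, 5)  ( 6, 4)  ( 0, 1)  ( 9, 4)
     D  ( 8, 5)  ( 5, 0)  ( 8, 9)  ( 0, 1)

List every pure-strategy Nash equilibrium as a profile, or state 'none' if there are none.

PSNE: ∅

(A,P): not NE [P2→S gives 9>1]
(A,Q): not NE [P1→C gives 6>1; P2→S gives 9>2]
(A,R): not NE [P2→S gives 9>6]
(A,S): not NE [P1→C gives 9>1]
(B,P): not NE [P1→D gives 8>6; P2→R gives 7>5]
(B,Q): not NE [P2→R gives 7>1]
(B,R): not NE [P1→A gives 9>7]
(B,S): not NE [P2→R gives 7>6]
(C,P): not NE [P1→D gives 8>0]
(C,Q): not NE [P2→P gives 5>4]
(C,R): not NE [P1→A gives 9>0; P2→P gives 5>1]
(C,S): not NE [P2→P gives 5>4]
(D,P): not NE [P2→R gives 9>5]
(D,Q): not NE [P1→C gives 6>5; P2→R gives 9>0]
(D,R): not NE [P1→A gives 9>8]
(D,S): not NE [P1→C gives 9>0; P2→R gives 9>1]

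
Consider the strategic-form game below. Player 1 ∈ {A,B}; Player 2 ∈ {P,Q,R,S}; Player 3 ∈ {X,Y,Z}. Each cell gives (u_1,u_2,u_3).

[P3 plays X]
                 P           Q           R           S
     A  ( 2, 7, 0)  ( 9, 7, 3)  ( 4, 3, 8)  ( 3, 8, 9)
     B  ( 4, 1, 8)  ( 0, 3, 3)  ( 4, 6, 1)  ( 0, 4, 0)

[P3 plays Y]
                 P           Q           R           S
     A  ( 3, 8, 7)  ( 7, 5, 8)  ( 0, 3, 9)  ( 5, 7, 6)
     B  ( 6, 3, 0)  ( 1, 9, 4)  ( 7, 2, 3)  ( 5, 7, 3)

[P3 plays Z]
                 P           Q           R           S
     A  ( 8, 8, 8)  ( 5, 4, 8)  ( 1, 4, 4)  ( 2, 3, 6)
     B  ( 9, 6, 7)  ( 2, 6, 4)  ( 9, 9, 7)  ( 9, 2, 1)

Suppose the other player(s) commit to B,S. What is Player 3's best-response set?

u_3(X vs B,S) = 0
u_3(Y vs B,S) = 3
u_3(Z vs B,S) = 1
max payoff 3 at {Y}

argmax u_3 = {Y}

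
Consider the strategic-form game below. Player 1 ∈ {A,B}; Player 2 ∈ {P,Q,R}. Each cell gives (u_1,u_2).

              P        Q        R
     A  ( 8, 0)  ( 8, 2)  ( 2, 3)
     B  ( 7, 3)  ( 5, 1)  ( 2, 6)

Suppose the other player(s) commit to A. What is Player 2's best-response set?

u_2(P vs A) = 0
u_2(Q vs A) = 2
u_2(R vs A) = 3
max payoff 3 at {R}

argmax u_2 = {R}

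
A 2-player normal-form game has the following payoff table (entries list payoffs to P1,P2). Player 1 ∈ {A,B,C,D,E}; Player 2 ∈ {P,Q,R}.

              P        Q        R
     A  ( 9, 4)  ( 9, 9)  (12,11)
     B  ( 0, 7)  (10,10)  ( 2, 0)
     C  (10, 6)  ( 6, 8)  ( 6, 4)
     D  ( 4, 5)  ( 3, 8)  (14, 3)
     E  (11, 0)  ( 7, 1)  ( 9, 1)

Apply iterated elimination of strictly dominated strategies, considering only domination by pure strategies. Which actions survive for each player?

P1 drop C (E beats it: P:11>10 Q:7>6 R:9>6)
P2 drop P (Q beats it: A:9>4 B:10>7 D:8>5 E:1>0)
P1 drop E (A beats it: Q:9>7 R:12>9)
P1→{A,B,D} P2→{Q,R}

Survivors P1:{A,B,D} P2:{Q,R}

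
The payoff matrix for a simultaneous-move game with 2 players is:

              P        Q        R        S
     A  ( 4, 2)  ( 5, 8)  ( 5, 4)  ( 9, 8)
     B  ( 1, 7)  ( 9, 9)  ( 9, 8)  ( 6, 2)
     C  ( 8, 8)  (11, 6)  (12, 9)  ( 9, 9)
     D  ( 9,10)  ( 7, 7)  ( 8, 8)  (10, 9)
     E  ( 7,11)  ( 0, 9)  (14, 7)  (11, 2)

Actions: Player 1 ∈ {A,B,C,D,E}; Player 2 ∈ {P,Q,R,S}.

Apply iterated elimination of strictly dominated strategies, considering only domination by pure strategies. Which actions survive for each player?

IESDS → P1:{C,D,E} P2:{P,R,S}

P1 drop A (D beats it: P:9>4 Q:7>5 R:8>5 S:10>9)
P1 drop B (C beats it: P:8>1 Q:11>9 R:12>9 S:9>6)
P2 drop Q (P beats it: C:8>6 D:10>7 E:11>9)
P1→{C,D,E} P2→{P,R,S}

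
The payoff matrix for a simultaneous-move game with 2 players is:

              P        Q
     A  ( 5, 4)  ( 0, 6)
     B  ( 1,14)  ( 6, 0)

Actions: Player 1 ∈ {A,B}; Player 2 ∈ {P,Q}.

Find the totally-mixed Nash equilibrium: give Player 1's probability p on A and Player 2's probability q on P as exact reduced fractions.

P1 mixes 7/8 on A; P2 mixes 3/5 on P

P1 indiff ⇒ q·5+(1-q)·0 = q·1+(1-q)·6 ⇒ q(4) = (1-q)(6) ⇒ q = 3/5
P2 indiff ⇒ p·4+(1-p)·14 = p·6+(1-p)·0 ⇒ p(-2) = (1-p)(-14) ⇒ p = 7/8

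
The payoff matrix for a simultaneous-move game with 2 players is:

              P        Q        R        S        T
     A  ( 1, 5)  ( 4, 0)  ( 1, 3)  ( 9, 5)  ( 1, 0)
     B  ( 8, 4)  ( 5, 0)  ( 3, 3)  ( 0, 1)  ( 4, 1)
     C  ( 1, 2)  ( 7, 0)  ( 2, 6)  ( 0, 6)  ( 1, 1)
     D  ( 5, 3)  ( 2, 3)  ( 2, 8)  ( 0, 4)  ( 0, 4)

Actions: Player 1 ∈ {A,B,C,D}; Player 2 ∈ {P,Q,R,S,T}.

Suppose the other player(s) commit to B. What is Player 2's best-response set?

argmax u_2 = {P}

u_2(P vs B) = 4
u_2(Q vs B) = 0
u_2(R vs B) = 3
u_2(S vs B) = 1
u_2(T vs B) = 1
max payoff 4 at {P}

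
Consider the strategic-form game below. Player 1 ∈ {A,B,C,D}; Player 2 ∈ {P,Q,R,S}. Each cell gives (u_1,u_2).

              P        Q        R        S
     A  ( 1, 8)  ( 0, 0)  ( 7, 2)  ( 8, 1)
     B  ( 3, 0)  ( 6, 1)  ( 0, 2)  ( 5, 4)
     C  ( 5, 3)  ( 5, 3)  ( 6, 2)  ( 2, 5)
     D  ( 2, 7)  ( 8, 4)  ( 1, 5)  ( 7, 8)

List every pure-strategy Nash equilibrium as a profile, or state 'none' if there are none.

(A,P): not NE [P1→C gives 5>1]
(A,Q): not NE [P1→D gives 8>0; P2→P gives 8>0]
(A,R): not NE [P2→P gives 8>2]
(A,S): not NE [P2→P gives 8>1]
(B,P): not NE [P1→C gives 5>3; P2→S gives 4>0]
(B,Q): not NE [P1→D gives 8>6; P2→S gives 4>1]
(B,R): not NE [P1→A gives 7>0; P2→S gives 4>2]
(B,S): not NE [P1→A gives 8>5]
(C,P): not NE [P2→S gives 5>3]
(C,Q): not NE [P1→D gives 8>5; P2→S gives 5>3]
(C,R): not NE [P1→A gives 7>6; P2→S gives 5>2]
(C,S): not NE [P1→A gives 8>2]
(D,P): not NE [P1→C gives 5>2; P2→S gives 8>7]
(D,Q): not NE [P2→S gives 8>4]
(D,R): not NE [P1→A gives 7>1; P2→S gives 8>5]
(D,S): not NE [P1→A gives 8>7]

No pure NE.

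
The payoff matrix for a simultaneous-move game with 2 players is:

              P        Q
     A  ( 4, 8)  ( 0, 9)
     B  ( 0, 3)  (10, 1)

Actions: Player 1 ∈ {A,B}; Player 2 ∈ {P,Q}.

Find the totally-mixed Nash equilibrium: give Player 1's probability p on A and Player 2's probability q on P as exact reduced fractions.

p=2/3, q=5/7

P1 indiff ⇒ q·4+(1-q)·0 = q·0+(1-q)·10 ⇒ q(4) = (1-q)(10) ⇒ q = 5/7
P2 indiff ⇒ p·8+(1-p)·3 = p·9+(1-p)·1 ⇒ p(-1) = (1-p)(-2) ⇒ p = 2/3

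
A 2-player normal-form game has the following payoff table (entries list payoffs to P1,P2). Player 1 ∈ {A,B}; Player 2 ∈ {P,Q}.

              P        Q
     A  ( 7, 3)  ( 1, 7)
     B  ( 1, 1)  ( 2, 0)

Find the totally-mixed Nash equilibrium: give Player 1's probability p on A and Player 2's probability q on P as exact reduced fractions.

P1 indiff ⇒ q·7+(1-q)·1 = q·1+(1-q)·2 ⇒ q(6) = (1-q)(1) ⇒ q = 1/7
P2 indiff ⇒ p·3+(1-p)·1 = p·7+(1-p)·0 ⇒ p(-4) = (1-p)(-1) ⇒ p = 1/5

P1 mixes 1/5 on A; P2 mixes 1/7 on P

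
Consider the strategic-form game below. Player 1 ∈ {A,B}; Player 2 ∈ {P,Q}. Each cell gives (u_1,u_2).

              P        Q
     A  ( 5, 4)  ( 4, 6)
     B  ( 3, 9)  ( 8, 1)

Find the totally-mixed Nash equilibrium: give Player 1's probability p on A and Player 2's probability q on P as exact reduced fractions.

P1 indiff ⇒ q·5+(1-q)·4 = q·3+(1-q)·8 ⇒ q(2) = (1-q)(4) ⇒ q = 2/3
P2 indiff ⇒ p·4+(1-p)·9 = p·6+(1-p)·1 ⇒ p(-2) = (1-p)(-8) ⇒ p = 4/5

(p,q) = (4/5, 2/3)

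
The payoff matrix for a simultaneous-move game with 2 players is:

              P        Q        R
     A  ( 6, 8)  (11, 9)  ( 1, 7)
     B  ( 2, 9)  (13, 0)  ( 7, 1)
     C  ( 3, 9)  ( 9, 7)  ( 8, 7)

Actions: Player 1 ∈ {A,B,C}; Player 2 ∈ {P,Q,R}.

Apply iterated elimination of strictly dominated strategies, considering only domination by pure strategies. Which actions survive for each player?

P2 drop R (P beats it: A:8>7 B:9>1 C:9>7)
P1 drop C (A beats it: P:6>3 Q:11>9)
P1→{A,B} P2→{P,Q}

Remaining: P1:{A,B} P2:{P,Q}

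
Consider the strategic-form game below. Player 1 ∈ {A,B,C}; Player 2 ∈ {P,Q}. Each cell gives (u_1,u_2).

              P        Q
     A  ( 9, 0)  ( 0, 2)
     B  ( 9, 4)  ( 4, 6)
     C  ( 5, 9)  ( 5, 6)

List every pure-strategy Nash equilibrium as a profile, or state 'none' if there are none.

(A,P): not NE [P2→Q gives 2>0]
(A,Q): not NE [P1→C gives 5>0]
(B,P): not NE [P2→Q gives 6>4]
(B,Q): not NE [P1→C gives 5>4]
(C,P): not NE [P1→B gives 9>5]
(C,Q): not NE [P2→P gives 9>6]

Equilibria: none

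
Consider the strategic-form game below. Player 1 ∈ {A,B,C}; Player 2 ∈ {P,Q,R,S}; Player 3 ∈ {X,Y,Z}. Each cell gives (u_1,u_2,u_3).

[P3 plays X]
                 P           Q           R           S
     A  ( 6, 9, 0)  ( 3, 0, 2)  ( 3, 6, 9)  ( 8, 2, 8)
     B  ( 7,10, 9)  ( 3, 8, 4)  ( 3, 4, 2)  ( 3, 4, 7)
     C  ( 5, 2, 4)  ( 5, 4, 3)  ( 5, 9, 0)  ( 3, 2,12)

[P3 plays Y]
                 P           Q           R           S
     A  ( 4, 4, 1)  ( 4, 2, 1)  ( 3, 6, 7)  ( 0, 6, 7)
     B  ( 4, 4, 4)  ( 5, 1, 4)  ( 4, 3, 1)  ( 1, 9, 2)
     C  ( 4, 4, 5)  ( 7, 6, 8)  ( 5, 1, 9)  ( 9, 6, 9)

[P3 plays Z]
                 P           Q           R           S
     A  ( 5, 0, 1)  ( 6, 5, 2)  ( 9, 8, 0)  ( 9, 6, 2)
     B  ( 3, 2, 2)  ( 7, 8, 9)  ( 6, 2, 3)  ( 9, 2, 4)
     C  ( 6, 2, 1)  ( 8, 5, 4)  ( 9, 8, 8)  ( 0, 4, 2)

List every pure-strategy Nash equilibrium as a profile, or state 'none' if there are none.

PSNE = {(B,P,X), (C,Q,Y)}

(A,P,X): not NE [P1→B gives 7>6; P3→Z gives 1>0]
(A,P,Y): not NE [P2→S gives 6>4]
(A,P,Z): not NE [P1→C gives 6>5; P2→R gives 8>0]
(A,Q,X): not NE [P1→C gives 5>3; P2→P gives 9>0]
(A,Q,Y): not NE [P1→C gives 7>4; P2→S gives 6>2; P3→Z gives 2>1]
(A,Q,Z): not NE [P1→C gives 8>6; P2→R gives 8>5]
(A,R,X): not NE [P1→C gives 5>3; P2→P gives 9>6]
(A,R,Y): not NE [P1→C gives 5>3; P3→X gives 9>7]
(A,R,Z): not NE [P3→X gives 9>0]
(A,S,X): not NE [P2→P gives 9>2]
(A,S,Y): not NE [P1→C gives 9>0; P3→X gives 8>7]
(A,S,Z): not NE [P2→R gives 8>6; P3→X gives 8>2]
(B,P,X): NE
(B,P,Y): not NE [P2→S gives 9>4; P3→X gives 9>4]
(B,P,Z): not NE [P1→C gives 6>3; P2→Q gives 8>2; P3→X gives 9>2]
(B,Q,X): not NE [P1→C gives 5>3; P2→P gives 10>8; P3→Z gives 9>4]
(B,Q,Y): not NE [P1→C gives 7>5; P2→S gives 9>1; P3→Z gives 9>4]
(B,Q,Z): not NE [P1→C gives 8>7]
(B,R,X): not NE [P1→C gives 5>3; P2→P gives 10>4; P3→Z gives 3>2]
(B,R,Y): not NE [P1→C gives 5>4; P2→S gives 9>3; P3→Z gives 3>1]
(B,R,Z): not NE [P1→C gives 9>6; P2→Q gives 8>2]
(B,S,X): not NE [P1→A gives 8>3; P2→P gives 10>4]
(B,S,Y): not NE [P1→C gives 9>1; P3→X gives 7>2]
(B,S,Z): not NE [P2→Q gives 8>2; P3→X gives 7>4]
(C,P,X): not NE [P1→B gives 7>5; P2→R gives 9>2; P3→Y gives 5>4]
(C,P,Y): not NE [P2→S gives 6>4]
(C,P,Z): not NE [P2→R gives 8>2; P3→Y gives 5>1]
(C,Q,X): not NE [P2→R gives 9>4; P3→Y gives 8>3]
(C,Q,Y): NE
(C,Q,Z): not NE [P2→R gives 8>5; P3→Y gives 8>4]
(C,R,X): not NE [P3→Y gives 9>0]
(C,R,Y): not NE [P2→S gives 6>1]
(C,R,Z): not NE [P3→Y gives 9>8]
(C,S,X): not NE [P1→A gives 8>3; P2→R gives 9>2]
(C,S,Y): not NE [P3→X gives 12>9]
(C,S,Z): not NE [P1→B gives 9>0; P2→R gives 8>4; P3→X gives 12>2]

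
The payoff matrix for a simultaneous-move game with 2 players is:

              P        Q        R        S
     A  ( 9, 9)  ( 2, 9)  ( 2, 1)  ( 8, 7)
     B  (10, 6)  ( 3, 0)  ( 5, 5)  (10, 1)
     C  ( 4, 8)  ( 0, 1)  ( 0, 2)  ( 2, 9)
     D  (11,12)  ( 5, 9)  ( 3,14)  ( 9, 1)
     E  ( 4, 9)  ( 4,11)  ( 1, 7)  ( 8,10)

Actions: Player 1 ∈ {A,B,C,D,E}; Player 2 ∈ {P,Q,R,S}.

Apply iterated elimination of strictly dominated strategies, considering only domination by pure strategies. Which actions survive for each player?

P1 drop A (B beats it: P:10>9 Q:3>2 R:5>2 S:10>8)
P1 drop C (B beats it: P:10>4 Q:3>0 R:5>0 S:10>2)
P1 drop E (D beats it: P:11>4 Q:5>4 R:3>1 S:9>8)
P2 drop Q (P beats it: B:6>0 D:12>9)
P2 drop S (P beats it: B:6>1 D:12>1)
P1→{B,D} P2→{P,R}

Remaining: P1:{B,D} P2:{P,R}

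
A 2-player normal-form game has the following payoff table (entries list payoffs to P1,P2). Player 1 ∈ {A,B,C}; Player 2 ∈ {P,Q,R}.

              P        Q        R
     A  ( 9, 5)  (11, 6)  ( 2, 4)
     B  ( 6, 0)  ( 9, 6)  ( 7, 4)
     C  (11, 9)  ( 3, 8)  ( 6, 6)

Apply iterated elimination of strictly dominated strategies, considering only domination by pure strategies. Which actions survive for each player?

P2 drop R (Q beats it: A:6>4 B:6>4 C:8>6)
P1 drop B (A beats it: P:9>6 Q:11>9)
P1→{A,C} P2→{P,Q}

IESDS → P1:{A,C} P2:{P,Q}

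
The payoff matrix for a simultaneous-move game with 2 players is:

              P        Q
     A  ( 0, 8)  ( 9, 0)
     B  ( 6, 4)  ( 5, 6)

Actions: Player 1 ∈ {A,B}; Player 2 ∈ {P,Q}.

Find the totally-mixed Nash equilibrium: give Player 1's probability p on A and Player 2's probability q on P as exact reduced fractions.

P1 indiff ⇒ q·0+(1-q)·9 = q·6+(1-q)·5 ⇒ q(-6) = (1-q)(-4) ⇒ q = 2/5
P2 indiff ⇒ p·8+(1-p)·4 = p·0+(1-p)·6 ⇒ p(8) = (1-p)(2) ⇒ p = 1/5

p=1/5, q=2/5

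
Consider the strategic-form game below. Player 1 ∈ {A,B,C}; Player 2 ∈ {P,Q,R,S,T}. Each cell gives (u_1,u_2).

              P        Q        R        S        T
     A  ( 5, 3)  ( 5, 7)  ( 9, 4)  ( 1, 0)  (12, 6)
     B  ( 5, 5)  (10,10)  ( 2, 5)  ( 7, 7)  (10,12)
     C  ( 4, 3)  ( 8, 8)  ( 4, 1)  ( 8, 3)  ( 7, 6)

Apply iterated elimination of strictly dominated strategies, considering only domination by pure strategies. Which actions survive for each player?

P2 drop P (Q beats it: A:7>3 B:10>5 C:8>3)
P2 drop R (Q beats it: A:7>4 B:10>5 C:8>1)
P2 drop S (Q beats it: A:7>0 B:10>7 C:8>3)
P1 drop C (B beats it: Q:10>8 T:10>7)
P1→{A,B} P2→{Q,T}

Remaining: P1:{A,B} P2:{Q,T}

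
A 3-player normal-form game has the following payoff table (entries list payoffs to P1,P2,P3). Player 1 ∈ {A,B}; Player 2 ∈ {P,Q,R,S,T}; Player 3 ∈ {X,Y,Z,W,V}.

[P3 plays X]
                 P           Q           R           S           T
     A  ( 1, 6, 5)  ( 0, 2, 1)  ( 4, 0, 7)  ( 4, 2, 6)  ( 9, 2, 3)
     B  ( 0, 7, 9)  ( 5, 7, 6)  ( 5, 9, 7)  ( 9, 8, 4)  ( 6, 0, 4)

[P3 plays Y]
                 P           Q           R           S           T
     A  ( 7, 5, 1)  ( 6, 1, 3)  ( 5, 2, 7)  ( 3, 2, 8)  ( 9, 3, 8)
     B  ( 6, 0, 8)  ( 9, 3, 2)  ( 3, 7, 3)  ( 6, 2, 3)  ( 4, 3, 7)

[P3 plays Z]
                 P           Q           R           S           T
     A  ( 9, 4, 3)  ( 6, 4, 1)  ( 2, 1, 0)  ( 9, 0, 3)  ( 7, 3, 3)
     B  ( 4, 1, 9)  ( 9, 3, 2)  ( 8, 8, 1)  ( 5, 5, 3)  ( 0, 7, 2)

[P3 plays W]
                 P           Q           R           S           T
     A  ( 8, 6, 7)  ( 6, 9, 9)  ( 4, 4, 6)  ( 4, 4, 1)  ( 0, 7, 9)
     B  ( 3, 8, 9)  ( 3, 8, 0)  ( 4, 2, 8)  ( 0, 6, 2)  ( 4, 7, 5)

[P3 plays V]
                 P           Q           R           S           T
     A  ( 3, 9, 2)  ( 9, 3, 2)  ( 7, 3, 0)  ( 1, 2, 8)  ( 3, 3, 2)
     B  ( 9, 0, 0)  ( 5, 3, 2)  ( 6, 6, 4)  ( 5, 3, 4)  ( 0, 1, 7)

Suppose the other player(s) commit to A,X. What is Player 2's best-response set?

u_2(P vs A,X) = 6
u_2(Q vs A,X) = 2
u_2(R vs A,X) = 0
u_2(S vs A,X) = 2
u_2(T vs A,X) = 2
max payoff 6 at {P}

argmax u_2 = {P}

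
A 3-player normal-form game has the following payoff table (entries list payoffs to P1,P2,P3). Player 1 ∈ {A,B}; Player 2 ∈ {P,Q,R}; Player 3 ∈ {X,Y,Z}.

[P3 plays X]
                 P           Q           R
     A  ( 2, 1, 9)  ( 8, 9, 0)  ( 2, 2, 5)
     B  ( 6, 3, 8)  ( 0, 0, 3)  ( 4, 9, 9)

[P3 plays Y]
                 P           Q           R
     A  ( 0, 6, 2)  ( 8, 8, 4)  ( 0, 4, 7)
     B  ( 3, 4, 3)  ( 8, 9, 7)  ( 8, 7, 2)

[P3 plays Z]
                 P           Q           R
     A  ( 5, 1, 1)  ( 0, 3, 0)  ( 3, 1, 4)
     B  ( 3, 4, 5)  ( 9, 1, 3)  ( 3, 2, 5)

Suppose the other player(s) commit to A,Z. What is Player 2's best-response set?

argmax u_2 = {Q}

u_2(P vs A,Z) = 1
u_2(Q vs A,Z) = 3
u_2(R vs A,Z) = 1
max payoff 3 at {Q}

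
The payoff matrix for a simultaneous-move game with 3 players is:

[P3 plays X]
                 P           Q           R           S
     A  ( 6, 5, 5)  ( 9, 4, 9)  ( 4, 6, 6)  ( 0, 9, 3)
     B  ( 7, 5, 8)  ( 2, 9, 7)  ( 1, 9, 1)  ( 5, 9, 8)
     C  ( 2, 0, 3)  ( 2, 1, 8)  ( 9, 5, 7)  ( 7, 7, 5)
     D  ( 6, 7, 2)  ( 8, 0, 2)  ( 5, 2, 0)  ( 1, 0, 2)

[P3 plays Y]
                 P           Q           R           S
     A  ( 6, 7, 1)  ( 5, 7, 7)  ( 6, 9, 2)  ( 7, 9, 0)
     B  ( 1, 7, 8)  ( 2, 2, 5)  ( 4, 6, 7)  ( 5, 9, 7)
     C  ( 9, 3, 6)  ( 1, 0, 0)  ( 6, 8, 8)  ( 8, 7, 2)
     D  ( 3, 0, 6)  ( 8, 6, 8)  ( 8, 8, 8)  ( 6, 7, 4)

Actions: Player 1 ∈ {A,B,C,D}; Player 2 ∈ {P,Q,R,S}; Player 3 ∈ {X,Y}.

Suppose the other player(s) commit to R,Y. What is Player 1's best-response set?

u_1(A vs R,Y) = 6
u_1(B vs R,Y) = 4
u_1(C vs R,Y) = 6
u_1(D vs R,Y) = 8
max payoff 8 at {D}

BR_1 = {D}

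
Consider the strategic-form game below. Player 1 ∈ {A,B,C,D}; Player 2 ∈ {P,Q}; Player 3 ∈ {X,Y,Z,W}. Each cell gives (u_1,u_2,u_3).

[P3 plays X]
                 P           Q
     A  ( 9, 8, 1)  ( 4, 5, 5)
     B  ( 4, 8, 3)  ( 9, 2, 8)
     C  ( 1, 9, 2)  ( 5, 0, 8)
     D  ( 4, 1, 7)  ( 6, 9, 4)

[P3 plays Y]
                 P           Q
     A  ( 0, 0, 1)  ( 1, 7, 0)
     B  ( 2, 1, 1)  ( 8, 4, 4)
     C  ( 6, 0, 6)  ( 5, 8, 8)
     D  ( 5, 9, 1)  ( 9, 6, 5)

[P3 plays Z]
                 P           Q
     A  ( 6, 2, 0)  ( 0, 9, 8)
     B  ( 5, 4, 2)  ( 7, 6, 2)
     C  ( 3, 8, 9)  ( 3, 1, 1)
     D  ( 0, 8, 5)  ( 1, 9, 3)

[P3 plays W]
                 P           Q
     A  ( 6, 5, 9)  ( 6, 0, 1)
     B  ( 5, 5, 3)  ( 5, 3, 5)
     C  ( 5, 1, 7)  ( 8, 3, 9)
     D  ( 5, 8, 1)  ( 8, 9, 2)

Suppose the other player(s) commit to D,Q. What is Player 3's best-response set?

BR_3 = {Y}

u_3(X vs D,Q) = 4
u_3(Y vs D,Q) = 5
u_3(Z vs D,Q) = 3
u_3(W vs D,Q) = 2
max payoff 5 at {Y}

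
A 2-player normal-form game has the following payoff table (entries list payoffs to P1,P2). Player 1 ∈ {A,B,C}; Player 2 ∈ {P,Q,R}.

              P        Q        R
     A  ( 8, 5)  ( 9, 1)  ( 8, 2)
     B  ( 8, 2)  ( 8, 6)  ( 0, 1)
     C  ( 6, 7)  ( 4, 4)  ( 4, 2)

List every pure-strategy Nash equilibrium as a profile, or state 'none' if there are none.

(A,P): NE
(A,Q): not NE [P2→P gives 5>1]
(A,R): not NE [P2→P gives 5>2]
(B,P): not NE [P2→Q gives 6>2]
(B,Q): not NE [P1→A gives 9>8]
(B,R): not NE [P1→A gives 8>0; P2→Q gives 6>1]
(C,P): not NE [P1→B gives 8>6]
(C,Q): not NE [P1→A gives 9>4; P2→P gives 7>4]
(C,R): not NE [P1→A gives 8>4; P2→P gives 7>2]

NE set: (A,P)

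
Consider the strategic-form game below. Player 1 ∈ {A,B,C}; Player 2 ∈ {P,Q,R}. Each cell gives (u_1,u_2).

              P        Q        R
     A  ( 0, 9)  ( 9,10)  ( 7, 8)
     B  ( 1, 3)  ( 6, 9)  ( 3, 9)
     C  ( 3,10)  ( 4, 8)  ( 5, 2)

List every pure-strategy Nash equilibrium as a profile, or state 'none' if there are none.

(A,P): not NE [P1→C gives 3>0; P2→Q gives 10>9]
(A,Q): NE
(A,R): not NE [P2→Q gives 10>8]
(B,P): not NE [P1→C gives 3>1; P2→R gives 9>3]
(B,Q): not NE [P1→A gives 9>6]
(B,R): not NE [P1→A gives 7>3]
(C,P): NE
(C,Q): not NE [P1→A gives 9>4; P2→P gives 10>8]
(C,R): not NE [P1→A gives 7>5; P2→P gives 10>2]

PSNE = {(A,Q), (C,P)}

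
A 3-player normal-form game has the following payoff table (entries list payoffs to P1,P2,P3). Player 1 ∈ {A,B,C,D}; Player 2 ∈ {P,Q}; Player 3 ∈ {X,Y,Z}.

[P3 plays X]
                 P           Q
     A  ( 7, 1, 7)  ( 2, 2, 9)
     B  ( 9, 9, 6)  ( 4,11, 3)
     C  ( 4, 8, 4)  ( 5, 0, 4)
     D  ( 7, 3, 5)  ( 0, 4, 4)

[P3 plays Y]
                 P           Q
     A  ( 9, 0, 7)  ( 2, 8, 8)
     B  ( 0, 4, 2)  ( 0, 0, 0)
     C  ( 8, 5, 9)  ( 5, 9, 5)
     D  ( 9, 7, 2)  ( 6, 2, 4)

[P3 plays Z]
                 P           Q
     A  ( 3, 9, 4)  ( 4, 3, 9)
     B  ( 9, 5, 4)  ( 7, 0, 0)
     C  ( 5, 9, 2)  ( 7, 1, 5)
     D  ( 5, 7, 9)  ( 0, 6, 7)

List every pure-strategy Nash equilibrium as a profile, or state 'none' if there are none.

(A,P,X): not NE [P1→B gives 9>7; P2→Q gives 2>1]
(A,P,Y): not NE [P2→Q gives 8>0]
(A,P,Z): not NE [P1→B gives 9>3; P3→Y gives 7>4]
(A,Q,X): not NE [P1→C gives 5>2]
(A,Q,Y): not NE [P1→D gives 6>2; P3→Z gives 9>8]
(A,Q,Z): not NE [P1→C gives 7>4; P2→P gives 9>3]
(B,P,X): not NE [P2→Q gives 11>9]
(B,P,Y): not NE [P1→D gives 9>0; P3→X gives 6>2]
(B,P,Z): not NE [P3→X gives 6>4]
(B,Q,X): not NE [P1→C gives 5>4]
(B,Q,Y): not NE [P1→D gives 6>0; P2→P gives 4>0; P3→X gives 3>0]
(B,Q,Z): not NE [P2→P gives 5>0; P3→X gives 3>0]
(C,P,X): not NE [P1→B gives 9>4; P3→Y gives 9>4]
(C,P,Y): not NE [P1→D gives 9>8; P2→Q gives 9>5]
(C,P,Z): not NE [P1→B gives 9>5; P3→Y gives 9>2]
(C,Q,X): not NE [P2→P gives 8>0; P3→Z gives 5>4]
(C,Q,Y): not NE [P1→D gives 6>5]
(C,Q,Z): not NE [P2→P gives 9>1]
(D,P,X): not NE [P1→B gives 9>7; P2→Q gives 4>3; P3→Z gives 9>5]
(D,P,Y): not NE [P3→Z gives 9>2]
(D,P,Z): not NE [P1→B gives 9>5]
(D,Q,X): not NE [P1→C gives 5>0; P3→Z gives 7>4]
(D,Q,Y): not NE [P2→P gives 7>2; P3→Z gives 7>4]
(D,Q,Z): not NE [P1→C gives 7>0; P2→P gives 7>6]

PSNE: ∅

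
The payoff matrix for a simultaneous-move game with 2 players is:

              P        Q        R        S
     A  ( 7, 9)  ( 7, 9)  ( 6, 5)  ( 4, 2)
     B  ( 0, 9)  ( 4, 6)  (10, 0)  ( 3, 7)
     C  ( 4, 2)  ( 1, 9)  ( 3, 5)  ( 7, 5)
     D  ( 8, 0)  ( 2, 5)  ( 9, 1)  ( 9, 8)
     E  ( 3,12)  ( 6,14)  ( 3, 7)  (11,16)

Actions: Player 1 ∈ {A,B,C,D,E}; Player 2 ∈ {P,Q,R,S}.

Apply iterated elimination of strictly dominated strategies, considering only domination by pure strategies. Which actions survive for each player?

Remaining: P1:{A,D,E} P2:{P,Q,S}

P1 drop C (D beats it: P:8>4 Q:2>1 R:9>3 S:9>7)
P2 drop R (Q beats it: A:9>5 B:6>0 D:5>1 E:14>7)
P1 drop B (A beats it: P:7>0 Q:7>4 S:4>3)
P1→{A,D,E} P2→{P,Q,S}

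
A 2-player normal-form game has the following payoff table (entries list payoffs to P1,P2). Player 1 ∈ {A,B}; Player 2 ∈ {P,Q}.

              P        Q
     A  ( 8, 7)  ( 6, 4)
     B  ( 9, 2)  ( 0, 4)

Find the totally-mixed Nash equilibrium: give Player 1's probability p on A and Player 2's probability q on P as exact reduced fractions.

(p,q) = (2/5, 6/7)

P1 indiff ⇒ q·8+(1-q)·6 = q·9+(1-q)·0 ⇒ q(-1) = (1-q)(-6) ⇒ q = 6/7
P2 indiff ⇒ p·7+(1-p)·2 = p·4+(1-p)·4 ⇒ p(3) = (1-p)(2) ⇒ p = 2/5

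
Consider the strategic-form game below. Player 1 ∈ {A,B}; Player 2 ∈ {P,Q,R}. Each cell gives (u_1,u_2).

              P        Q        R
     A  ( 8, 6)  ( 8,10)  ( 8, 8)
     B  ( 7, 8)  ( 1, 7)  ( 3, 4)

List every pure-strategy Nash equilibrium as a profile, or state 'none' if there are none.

(A,P): not NE [P2→Q gives 10>6]
(A,Q): NE
(A,R): not NE [P2→Q gives 10>8]
(B,P): not NE [P1→A gives 8>7]
(B,Q): not NE [P1→A gives 8>1; P2→P gives 8>7]
(B,R): not NE [P1→A gives 8>3; P2→P gives 8>4]

NE set: (A,Q)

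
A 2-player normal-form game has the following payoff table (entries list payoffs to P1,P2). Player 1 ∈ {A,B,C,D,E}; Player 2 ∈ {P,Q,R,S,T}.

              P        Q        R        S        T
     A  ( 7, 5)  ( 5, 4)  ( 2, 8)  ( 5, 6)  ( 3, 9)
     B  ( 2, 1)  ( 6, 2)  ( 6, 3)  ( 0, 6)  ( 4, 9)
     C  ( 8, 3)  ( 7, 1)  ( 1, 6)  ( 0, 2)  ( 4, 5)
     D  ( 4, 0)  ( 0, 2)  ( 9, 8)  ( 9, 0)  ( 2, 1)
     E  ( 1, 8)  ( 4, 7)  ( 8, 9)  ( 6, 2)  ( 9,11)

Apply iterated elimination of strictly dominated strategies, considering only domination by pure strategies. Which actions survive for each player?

Survivors P1:{D,E} P2:{R,T}

P2 drop P (R beats it: A:8>5 B:3>1 C:6>3 D:8>0 E:9>8)
P2 drop Q (R beats it: A:8>4 B:3>2 C:6>1 D:8>2 E:9>7)
P1 drop A (E beats it: R:8>2 S:6>5 T:9>3)
P1 drop B (E beats it: R:8>6 S:6>0 T:9>4)
P1 drop C (E beats it: R:8>1 S:6>0 T:9>4)
P2 drop S (R beats it: D:8>0 E:9>2)
P1→{D,E} P2→{R,T}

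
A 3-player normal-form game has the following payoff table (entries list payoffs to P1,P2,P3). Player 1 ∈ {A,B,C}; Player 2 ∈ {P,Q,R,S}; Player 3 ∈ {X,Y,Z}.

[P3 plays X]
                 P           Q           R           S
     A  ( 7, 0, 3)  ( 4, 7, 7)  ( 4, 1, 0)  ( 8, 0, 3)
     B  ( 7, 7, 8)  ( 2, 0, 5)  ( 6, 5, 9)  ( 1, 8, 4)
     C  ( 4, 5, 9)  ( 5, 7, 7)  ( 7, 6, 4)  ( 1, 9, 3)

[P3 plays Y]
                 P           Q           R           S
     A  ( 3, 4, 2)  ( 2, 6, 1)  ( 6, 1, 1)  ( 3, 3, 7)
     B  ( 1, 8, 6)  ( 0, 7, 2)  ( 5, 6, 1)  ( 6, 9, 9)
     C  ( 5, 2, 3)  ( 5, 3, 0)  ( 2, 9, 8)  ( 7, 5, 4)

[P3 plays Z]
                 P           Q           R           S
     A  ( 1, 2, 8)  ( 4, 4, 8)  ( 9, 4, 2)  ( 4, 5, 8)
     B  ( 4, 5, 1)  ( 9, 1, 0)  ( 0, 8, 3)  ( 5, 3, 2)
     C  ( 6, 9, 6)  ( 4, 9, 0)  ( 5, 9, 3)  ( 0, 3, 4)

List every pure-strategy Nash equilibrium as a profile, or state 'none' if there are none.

(A,P,X): not NE [P2→Q gives 7>0; P3→Z gives 8>3]
(A,P,Y): not NE [P1→C gives 5>3; P2→Q gives 6>4; P3→Z gives 8>2]
(A,P,Z): not NE [P1→C gives 6>1; P2→S gives 5>2]
(A,Q,X): not NE [P1→C gives 5>4; P3→Z gives 8>7]
(A,Q,Y): not NE [P1→C gives 5>2; P3→Z gives 8>1]
(A,Q,Z): not NE [P1→B gives 9>4; P2→S gives 5>4]
(A,R,X): not NE [P1→C gives 7>4; P2→Q gives 7>1; P3→Z gives 2>0]
(A,R,Y): not NE [P2→Q gives 6>1; P3→Z gives 2>1]
(A,R,Z): not NE [P2→S gives 5>4]
(A,S,X): not NE [P2→Q gives 7>0; P3→Z gives 8>3]
(A,S,Y): not NE [P1→C gives 7>3; P2→Q gives 6>3; P3→Z gives 8>7]
(A,S,Z): not NE [P1→B gives 5>4]
(B,P,X): not NE [P2→S gives 8>7]
(B,P,Y): not NE [P1→C gives 5>1; P2→S gives 9>8; P3→X gives 8>6]
(B,P,Z): not NE [P1→C gives 6>4; P2→R gives 8>5; P3→X gives 8>1]
(B,Q,X): not NE [P1→C gives 5>2; P2→S gives 8>0]
(B,Q,Y): not NE [P1→C gives 5>0; P2→S gives 9>7; P3→X gives 5>2]
(B,Q,Z): not NE [P2→R gives 8>1; P3→X gives 5>0]
(B,R,X): not NE [P1→C gives 7>6; P2→S gives 8>5]
(B,R,Y): not NE [P1→A gives 6>5; P2→S gives 9>6; P3→X gives 9>1]
(B,R,Z): not NE [P1→A gives 9>0; P3→X gives 9>3]
(B,S,X): not NE [P1→A gives 8>1; P3→Y gives 9>4]
(B,S,Y): not NE [P1→C gives 7>6]
(B,S,Z): not NE [P2→R gives 8>3; P3→Y gives 9>2]
(C,P,X): not NE [P1→B gives 7>4; P2→S gives 9>5]
(C,P,Y): not NE [P2→R gives 9>2; P3→X gives 9>3]
(C,P,Z): not NE [P3→X gives 9>6]
(C,Q,X): not NE [P2→S gives 9>7]
(C,Q,Y): not NE [P2→R gives 9>3; P3→X gives 7>0]
(C,Q,Z): not NE [P1→B gives 9>4; P3→X gives 7>0]
(C,R,X): not NE [P2→S gives 9>6; P3→Y gives 8>4]
(C,R,Y): not NE [P1→A gives 6>2]
(C,R,Z): not NE [P1→A gives 9>5; P3→Y gives 8>3]
(C,S,X): not NE [P1→A gives 8>1; P3→Z gives 4>3]
(C,S,Y): not NE [P2→R gives 9>5]
(C,S,Z): not NE [P1→B gives 5>0; P2→R gives 9>3]

PSNE: ∅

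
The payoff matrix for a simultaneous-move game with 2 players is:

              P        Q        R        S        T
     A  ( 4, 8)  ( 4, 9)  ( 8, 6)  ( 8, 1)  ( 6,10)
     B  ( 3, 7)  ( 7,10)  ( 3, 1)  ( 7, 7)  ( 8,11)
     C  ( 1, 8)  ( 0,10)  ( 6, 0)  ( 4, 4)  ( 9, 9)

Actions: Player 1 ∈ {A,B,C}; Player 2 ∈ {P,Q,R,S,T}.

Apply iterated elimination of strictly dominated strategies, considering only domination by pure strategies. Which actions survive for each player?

IESDS → P1:{B,C} P2:{Q,T}

P2 drop P (Q beats it: A:9>8 B:10>7 C:10>8)
P2 drop R (Q beats it: A:9>6 B:10>1 C:10>0)
P2 drop S (Q beats it: A:9>1 B:10>7 C:10>4)
P1 drop A (B beats it: Q:7>4 T:8>6)
P1→{B,C} P2→{Q,T}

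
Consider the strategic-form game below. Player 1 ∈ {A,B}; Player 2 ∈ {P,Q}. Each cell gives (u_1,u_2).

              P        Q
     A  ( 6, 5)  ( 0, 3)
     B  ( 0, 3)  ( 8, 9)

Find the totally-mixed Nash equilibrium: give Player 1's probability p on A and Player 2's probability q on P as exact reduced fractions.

P1 indiff ⇒ q·6+(1-q)·0 = q·0+(1-q)·8 ⇒ q(6) = (1-q)(8) ⇒ q = 4/7
P2 indiff ⇒ p·5+(1-p)·3 = p·3+(1-p)·9 ⇒ p(2) = (1-p)(6) ⇒ p = 3/4

P1 mixes 3/4 on A; P2 mixes 4/7 on P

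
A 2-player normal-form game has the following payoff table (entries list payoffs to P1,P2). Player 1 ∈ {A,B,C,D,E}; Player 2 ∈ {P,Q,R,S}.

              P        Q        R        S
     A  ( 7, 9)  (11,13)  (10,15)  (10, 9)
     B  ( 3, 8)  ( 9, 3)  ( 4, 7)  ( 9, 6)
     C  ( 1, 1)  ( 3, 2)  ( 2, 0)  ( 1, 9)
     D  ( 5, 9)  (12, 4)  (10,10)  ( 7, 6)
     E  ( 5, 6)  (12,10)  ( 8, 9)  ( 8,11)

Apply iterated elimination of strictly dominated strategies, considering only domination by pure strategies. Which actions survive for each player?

P1 drop B (A beats it: P:7>3 Q:11>9 R:10>4 S:10>9)
P1 drop C (A beats it: P:7>1 Q:11>3 R:10>2 S:10>1)
P2 drop P (R beats it: A:15>9 D:10>9 E:9>6)
P1→{A,D,E} P2→{Q,R,S}

Remaining: P1:{A,D,E} P2:{Q,R,S}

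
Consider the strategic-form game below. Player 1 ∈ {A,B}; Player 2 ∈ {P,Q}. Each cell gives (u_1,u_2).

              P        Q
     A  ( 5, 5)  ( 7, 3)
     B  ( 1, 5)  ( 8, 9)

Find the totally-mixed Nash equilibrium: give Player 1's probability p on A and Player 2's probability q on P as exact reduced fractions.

p=2/3, q=1/5

P1 indiff ⇒ q·5+(1-q)·7 = q·1+(1-q)·8 ⇒ q(4) = (1-q)(1) ⇒ q = 1/5
P2 indiff ⇒ p·5+(1-p)·5 = p·3+(1-p)·9 ⇒ p(2) = (1-p)(4) ⇒ p = 2/3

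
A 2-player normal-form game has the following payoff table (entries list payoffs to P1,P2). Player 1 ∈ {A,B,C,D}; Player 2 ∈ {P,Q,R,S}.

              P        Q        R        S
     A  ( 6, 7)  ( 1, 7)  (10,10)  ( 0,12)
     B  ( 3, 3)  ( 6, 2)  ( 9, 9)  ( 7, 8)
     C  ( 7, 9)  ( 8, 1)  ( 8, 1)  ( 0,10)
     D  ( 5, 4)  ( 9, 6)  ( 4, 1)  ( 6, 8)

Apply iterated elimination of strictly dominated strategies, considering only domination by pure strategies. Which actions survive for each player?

Remaining: P1:{A,B} P2:{R,S}

P2 drop P (S beats it: A:12>7 B:8>3 C:10>9 D:8>4)
P2 drop Q (S beats it: A:12>7 B:8>2 C:10>1 D:8>6)
P1 drop C (B beats it: R:9>8 S:7>0)
P1 drop D (B beats it: R:9>4 S:7>6)
P1→{A,B} P2→{R,S}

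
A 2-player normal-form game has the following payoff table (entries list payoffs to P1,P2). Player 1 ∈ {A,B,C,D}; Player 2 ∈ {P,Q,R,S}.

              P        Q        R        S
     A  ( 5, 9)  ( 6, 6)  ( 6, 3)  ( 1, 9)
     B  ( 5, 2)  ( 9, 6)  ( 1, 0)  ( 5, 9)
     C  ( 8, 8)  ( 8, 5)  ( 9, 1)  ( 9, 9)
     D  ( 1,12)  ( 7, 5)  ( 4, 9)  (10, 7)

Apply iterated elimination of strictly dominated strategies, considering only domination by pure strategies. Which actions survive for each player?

P1 drop A (C beats it: P:8>5 Q:8>6 R:9>6 S:9>1)
P2 drop Q (S beats it: B:9>6 C:9>5 D:7>5)
P1 drop B (C beats it: P:8>5 R:9>1 S:9>5)
P2 drop R (P beats it: C:8>1 D:12>9)
P1→{C,D} P2→{P,S}

IESDS → P1:{C,D} P2:{P,S}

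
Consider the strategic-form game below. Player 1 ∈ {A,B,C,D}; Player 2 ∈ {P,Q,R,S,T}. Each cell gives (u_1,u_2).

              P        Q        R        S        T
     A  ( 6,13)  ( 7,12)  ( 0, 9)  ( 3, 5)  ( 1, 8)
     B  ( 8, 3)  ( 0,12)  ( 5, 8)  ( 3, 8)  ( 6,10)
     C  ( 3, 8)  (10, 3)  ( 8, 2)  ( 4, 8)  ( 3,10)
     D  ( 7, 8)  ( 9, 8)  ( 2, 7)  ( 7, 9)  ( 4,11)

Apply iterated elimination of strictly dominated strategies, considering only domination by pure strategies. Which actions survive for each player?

Remaining: P1:{B,C,D} P2:{Q,T}

P1 drop A (D beats it: P:7>6 Q:9>7 R:2>0 S:7>3 T:4>1)
P2 drop P (T beats it: B:10>3 C:10>8 D:11>8)
P2 drop R (Q beats it: B:12>8 C:3>2 D:8>7)
P2 drop S (T beats it: B:10>8 C:10>8 D:11>9)
P1→{B,C,D} P2→{Q,T}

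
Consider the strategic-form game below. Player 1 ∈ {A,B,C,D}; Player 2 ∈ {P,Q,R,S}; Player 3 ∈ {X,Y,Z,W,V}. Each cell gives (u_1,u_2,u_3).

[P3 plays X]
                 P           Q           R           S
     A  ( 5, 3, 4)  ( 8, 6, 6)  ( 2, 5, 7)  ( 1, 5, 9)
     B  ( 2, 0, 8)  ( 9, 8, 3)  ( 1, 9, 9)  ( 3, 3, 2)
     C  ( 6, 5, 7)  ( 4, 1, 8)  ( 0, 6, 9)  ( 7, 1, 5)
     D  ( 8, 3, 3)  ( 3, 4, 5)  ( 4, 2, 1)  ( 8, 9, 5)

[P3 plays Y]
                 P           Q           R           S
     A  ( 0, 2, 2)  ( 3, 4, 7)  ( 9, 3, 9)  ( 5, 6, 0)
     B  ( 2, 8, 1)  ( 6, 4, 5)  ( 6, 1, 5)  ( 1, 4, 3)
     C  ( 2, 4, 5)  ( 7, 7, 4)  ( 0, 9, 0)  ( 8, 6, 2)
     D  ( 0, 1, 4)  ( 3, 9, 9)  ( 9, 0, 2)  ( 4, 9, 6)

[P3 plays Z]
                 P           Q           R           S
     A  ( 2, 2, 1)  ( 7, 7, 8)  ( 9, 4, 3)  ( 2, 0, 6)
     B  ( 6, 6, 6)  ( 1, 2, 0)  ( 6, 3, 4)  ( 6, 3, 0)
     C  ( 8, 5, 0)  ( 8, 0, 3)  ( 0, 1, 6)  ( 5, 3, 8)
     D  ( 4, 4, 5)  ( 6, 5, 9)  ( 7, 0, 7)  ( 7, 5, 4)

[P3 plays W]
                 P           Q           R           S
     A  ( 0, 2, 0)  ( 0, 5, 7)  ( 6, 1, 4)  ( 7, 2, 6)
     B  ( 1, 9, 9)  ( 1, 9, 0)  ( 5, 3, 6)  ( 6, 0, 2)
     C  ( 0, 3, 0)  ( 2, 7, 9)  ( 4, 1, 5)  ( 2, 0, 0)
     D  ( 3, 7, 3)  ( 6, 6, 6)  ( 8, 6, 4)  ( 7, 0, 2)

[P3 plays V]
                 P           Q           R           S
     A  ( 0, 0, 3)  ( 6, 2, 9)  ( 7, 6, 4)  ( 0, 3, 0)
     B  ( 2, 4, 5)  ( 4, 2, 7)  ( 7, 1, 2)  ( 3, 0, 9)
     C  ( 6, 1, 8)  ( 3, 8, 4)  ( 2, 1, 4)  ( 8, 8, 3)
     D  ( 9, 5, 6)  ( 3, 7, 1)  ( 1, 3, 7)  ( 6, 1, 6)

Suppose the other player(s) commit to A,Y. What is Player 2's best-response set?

u_2(P vs A,Y) = 2
u_2(Q vs A,Y) = 4
u_2(R vs A,Y) = 3
u_2(S vs A,Y) = 6
max payoff 6 at {S}

P2 best: {S}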